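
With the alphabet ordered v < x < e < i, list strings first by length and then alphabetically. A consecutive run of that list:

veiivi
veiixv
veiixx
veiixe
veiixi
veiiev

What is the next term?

Treat veiiev as a base-4 numeral over the given alphabet and add one, carrying through any trailing i's.

veiiex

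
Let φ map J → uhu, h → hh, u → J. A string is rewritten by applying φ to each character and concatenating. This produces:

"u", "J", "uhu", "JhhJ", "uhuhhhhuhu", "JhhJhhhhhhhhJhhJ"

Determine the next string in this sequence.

Applying the rule to each of the 16 symbols of JhhJhhhhhhhhJhhJ gives the pieces uhu hh hh uhu hh hh hh hh hh hh hh hh uhu hh hh uhu, which concatenate to the answer.

uhuhhhhuhuhhhhhhhhhhhhhhhhuhuhhhhuhu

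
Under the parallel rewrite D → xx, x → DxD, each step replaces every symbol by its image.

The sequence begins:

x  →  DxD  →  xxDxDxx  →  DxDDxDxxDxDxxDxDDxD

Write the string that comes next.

Rewriting the 19 symbols of DxDDxDxxDxDxxDxDDxD one by one yields xx DxD xx xx DxD xx DxD DxD xx DxD xx DxD DxD xx DxD xx xx DxD xx; concatenated:

xxDxDxxxxDxDxxDxDDxDxxDxDxxDxDDxDxxDxDxxxxDxDxx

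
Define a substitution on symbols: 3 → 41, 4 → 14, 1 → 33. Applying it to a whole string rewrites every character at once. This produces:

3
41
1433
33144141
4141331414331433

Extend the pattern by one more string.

Rewriting the 16 symbols of 4141331414331433 one by one yields 14 33 14 33 41 41 33 14 33 14 41 41 33 14 41 41; concatenated:

14331433414133143314414133144141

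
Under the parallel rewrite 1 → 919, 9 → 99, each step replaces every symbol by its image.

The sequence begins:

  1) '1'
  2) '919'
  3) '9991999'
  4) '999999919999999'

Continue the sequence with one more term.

Replace each of the 15 characters of 999999919999999 in place — 99 99 99 99 99 99 99 919 99 99 99 99 99 99 99 — and concatenate.

9999999999999991999999999999999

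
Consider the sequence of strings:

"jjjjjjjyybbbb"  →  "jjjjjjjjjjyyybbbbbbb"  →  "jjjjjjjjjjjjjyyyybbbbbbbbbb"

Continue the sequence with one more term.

Each string has the form j^{3n+1} y^{n} b^{3n-2}, where the shown terms are n = 2, 3, 4.
Setting n = 5 gives 16, 5, 13 characters in each block.

jjjjjjjjjjjjjjjjyyyyybbbbbbbbbbbbb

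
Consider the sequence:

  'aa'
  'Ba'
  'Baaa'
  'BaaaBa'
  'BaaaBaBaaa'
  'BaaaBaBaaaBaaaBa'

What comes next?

BaaaBaBaaaBaaaBaBaaaBaBaaa

Each term (from the third on) is the previous term followed by the one before it: term 3 = Ba·aa = Baaa.
So term 7 is BaaaBaBaaaBaaaBa·BaaaBaBaaa.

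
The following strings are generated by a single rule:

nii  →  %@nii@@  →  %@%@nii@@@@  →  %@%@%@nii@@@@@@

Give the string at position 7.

%@%@%@%@%@%@nii@@@@@@@@@@@@

Each term wraps the previous one in %@ on the left and @@ on the right.
From %@%@%@nii@@@@@@, 3 further steps: %@%@%@nii@@@@@@ → %@%@%@%@nii@@@@@@@@ → %@%@%@%@%@nii@@@@@@@@@@ → (answer).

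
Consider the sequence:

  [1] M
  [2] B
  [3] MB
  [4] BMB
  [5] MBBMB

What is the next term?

BMBMBBMB

From term 3 onward, concatenate the second-to-last term with the last: M·B = MB, B·MB = BMB, …
Continuing: BMB · MBBMB gives term 6.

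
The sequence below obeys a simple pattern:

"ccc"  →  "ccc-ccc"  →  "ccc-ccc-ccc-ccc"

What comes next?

ccc-ccc-ccc-ccc-ccc-ccc-ccc-ccc

s(k+1) = s(k)·-·s(k) — each term doubles the last with '-' between the halves.
So the next term is two copies of ccc-ccc-ccc-ccc with '-' between the halves.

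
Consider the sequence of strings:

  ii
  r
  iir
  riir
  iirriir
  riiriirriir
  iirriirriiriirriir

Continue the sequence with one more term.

This is a Fibonacci-style word recurrence s(k) = s(k−2)·s(k−1): e.g. ii·r = iir.
The next term joins riiriirriir and iirriirriiriirriir.

riiriirriiriirriirriiriirriir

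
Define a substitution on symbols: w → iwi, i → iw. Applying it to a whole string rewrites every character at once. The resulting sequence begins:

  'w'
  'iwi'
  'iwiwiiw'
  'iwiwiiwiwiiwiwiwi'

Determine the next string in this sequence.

φ(iwiwiiwiwiiwiwiwi) expands symbol-by-symbol to iw iwi iw iwi iw iw iwi iw iwi iw iw iwi iw iwi iw iwi iw; joining the 17 pieces gives the next term.

iwiwiiwiwiiwiwiwiiwiwiiwiwiwiiwiwiiwiwiiw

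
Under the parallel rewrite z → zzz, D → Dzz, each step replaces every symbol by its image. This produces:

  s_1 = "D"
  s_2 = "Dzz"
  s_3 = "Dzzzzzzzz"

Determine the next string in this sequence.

Rewriting each symbol of Dzzzzzzzz: D→Dzz, z→zzz, z→zzz, z→zzz, z→zzz, z→zzz, z→zzz, z→zzz, z→zzz, which concatenates to Dzz zzz zzz zzz zzz zzz zzz zzz zzz.

Dzzzzzzzzzzzzzzzzzzzzzzzzzz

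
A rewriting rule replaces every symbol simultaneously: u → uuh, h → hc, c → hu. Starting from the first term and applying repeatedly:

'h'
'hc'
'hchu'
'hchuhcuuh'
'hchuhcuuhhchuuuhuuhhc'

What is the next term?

Rewriting the 21 symbols of hchuhcuuhhchuuuhuuhhc one by one yields hc hu hc uuh hc hu uuh uuh hc hc hu hc uuh uuh uuh hc uuh uuh hc hc hu; concatenated:

hchuhcuuhhchuuuhuuhhchchuhcuuhuuhuuhhcuuhuuhhchchu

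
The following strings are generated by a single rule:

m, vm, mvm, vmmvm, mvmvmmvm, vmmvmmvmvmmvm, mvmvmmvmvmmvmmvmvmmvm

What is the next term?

From term 3 onward, concatenate the second-to-last term with the last: m·vm = mvm, vm·mvm = vmmvm, …
Continuing: vmmvmmvmvmmvm · mvmvmmvmvmmvmmvmvmmvm gives term 8.

vmmvmmvmvmmvmmvmvmmvmvmmvmmvmvmmvm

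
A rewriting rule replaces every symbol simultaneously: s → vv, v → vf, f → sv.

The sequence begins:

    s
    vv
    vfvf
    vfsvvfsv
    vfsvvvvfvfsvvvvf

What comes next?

Applying the rule to each of the 16 symbols of vfsvvvvfvfsvvvvf gives the pieces vf sv vv vf vf vf vf sv vf sv vv vf vf vf vf sv, which concatenate to the answer.

vfsvvvvfvfvfvfsvvfsvvvvfvfvfvfsv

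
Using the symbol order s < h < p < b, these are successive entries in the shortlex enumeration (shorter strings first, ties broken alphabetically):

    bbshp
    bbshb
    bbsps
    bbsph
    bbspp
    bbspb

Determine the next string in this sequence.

Find the rightmost character of bbspb below b, bump it to the next letter, and reset everything to its right to s.

bbsbs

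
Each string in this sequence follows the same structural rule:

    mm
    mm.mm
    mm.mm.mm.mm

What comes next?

mm.mm.mm.mm.mm.mm.mm.mm

Every step duplicates the string with '.' between the halves.
One more doubling of mm.mm.mm.mm gives the answer.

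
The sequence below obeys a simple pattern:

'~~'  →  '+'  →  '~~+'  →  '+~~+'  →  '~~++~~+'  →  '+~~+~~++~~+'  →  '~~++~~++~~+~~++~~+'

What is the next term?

Each term (from the third on) is the two preceding terms concatenated in order: term 3 = ~~·+ = ~~+.
Continuing: +~~+~~++~~+ · ~~++~~++~~+~~++~~+ gives term 8.

+~~+~~++~~+~~++~~++~~+~~++~~+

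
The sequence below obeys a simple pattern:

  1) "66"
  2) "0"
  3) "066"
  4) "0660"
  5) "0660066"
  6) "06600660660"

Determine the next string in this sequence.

This is a Fibonacci-style word recurrence s(k) = s(k−1)·s(k−2): e.g. 0·66 = 066.
Continuing: 06600660660 · 0660066 gives term 7.

066006606600660066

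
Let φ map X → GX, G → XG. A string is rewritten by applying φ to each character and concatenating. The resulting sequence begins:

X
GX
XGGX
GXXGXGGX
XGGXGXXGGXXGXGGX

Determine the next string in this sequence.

Rewriting the 16 symbols of XGGXGXXGGXXGXGGX one by one yields GX XG XG GX XG GX GX XG XG GX GX XG GX XG XG GX; concatenated:

GXXGXGGXXGGXGXXGXGGXGXXGGXXGXGGX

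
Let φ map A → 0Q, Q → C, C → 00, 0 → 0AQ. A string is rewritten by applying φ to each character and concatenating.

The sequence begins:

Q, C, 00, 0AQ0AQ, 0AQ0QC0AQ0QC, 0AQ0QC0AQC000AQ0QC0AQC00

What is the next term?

Rewriting the 24 symbols of 0AQ0QC0AQC000AQ0QC0AQC00 one by one yields 0AQ 0Q C 0AQ C 00 0AQ 0Q C 00 0AQ 0AQ 0AQ 0Q C 0AQ C 00 0AQ 0Q C 00 0AQ 0AQ; concatenated:

0AQ0QC0AQC000AQ0QC000AQ0AQ0AQ0QC0AQC000AQ0QC000AQ0AQ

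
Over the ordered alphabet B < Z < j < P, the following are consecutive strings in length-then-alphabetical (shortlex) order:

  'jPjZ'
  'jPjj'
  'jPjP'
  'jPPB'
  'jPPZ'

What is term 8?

Advancing 3 positions from jPPZ through jPPZ → jPPj → jPPP reaches term 8.

PBBB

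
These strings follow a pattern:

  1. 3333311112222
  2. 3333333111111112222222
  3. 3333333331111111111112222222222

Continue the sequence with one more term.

3333333333311111111111111112222222222222

Each string has the form 3^{2n+3} 1^{4n} 2^{3n+1} (n = 1, 2, …).
For the next term, n = 4, so the run lengths are 11, 16, 13.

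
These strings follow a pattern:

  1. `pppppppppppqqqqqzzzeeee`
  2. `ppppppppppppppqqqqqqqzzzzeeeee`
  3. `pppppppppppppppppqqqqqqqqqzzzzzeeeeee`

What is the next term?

ppppppppppppppppppppqqqqqqqqqqqzzzzzzeeeeeee

The n-th term is 3n+2 p's then 2n-1 q's then n z's then n+1 e's, where the shown terms are n = 3, 4, 5.
Setting n = 6 gives 20, 11, 6, 7 characters in each block.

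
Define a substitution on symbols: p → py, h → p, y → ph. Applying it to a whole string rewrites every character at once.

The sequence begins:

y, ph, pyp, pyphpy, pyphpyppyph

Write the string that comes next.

Expanding pyphpyppyph: p→py, y→ph, p→py, h→p, p→py, y→ph, p→py, p→py, y→ph, p→py, h→p. Concatenated: py ph py p py ph py py ph py p.

pyphpyppyphpypyphpyp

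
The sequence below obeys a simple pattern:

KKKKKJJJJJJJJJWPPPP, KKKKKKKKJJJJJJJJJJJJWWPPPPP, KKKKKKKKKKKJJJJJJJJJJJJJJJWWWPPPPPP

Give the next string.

KKKKKKKKKKKKKKJJJJJJJJJJJJJJJJJJWWWWPPPPPPP

The n-th term is 3n-1 K's then 3n+3 J's then n-1 W's then n+2 P's, where the shown terms are n = 2, 3, 4.
At n = 5 the blocks have lengths 14, 18, 4, 7.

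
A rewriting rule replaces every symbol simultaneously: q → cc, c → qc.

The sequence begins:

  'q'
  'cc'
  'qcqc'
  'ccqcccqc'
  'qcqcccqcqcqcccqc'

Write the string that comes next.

Rewriting the 16 symbols of qcqcccqcqcqcccqc one by one yields cc qc cc qc qc qc cc qc cc qc cc qc qc qc cc qc; concatenated:

ccqcccqcqcqcccqcccqcccqcqcqcccqc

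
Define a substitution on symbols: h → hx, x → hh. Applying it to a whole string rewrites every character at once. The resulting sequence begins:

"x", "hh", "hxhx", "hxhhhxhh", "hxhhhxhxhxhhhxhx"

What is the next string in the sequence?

hxhhhxhxhxhhhxhhhxhhhxhxhxhhhxhh

Replace each of the 16 characters of hxhhhxhxhxhhhxhx in place — hx hh hx hx hx hh hx hh hx hh hx hx hx hh hx hh — and concatenate.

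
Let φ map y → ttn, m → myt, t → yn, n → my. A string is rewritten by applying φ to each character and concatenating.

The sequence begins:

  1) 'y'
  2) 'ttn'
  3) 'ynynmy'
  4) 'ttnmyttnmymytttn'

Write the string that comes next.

ynynmymytttnynynmymytttnmytttnynynynmy

Applying the rule to each of the 16 symbols of ttnmyttnmymytttn gives the pieces yn yn my myt ttn yn yn my myt ttn myt ttn yn yn yn my, which concatenate to the answer.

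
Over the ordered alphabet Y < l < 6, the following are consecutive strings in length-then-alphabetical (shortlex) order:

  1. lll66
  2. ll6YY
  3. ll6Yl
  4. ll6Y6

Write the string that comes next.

Treat ll6Y6 as a base-3 numeral over the given alphabet and add one, carrying through any trailing 6's.

ll6lY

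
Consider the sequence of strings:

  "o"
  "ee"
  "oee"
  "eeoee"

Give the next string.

From term 3 onward, concatenate the second-to-last term with the last: o·ee = oee, ee·oee = eeoee, …
So term 5 is oee·eeoee.

oeeeeoee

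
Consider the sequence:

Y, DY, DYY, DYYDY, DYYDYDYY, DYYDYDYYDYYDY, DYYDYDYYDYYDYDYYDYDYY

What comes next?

Each term (from the third on) is the previous term followed by the one before it: term 3 = DY·Y = DYY.
So term 8 is DYYDYDYYDYYDYDYYDYDYY·DYYDYDYYDYYDY.

DYYDYDYYDYYDYDYYDYDYYDYYDYDYYDYYDY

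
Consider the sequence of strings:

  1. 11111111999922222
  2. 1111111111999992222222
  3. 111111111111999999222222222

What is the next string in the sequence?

The n-th term is 2n+2 1's then n+1 9's then 2n-1 2's, where the shown terms are n = 3, 4, 5.
For the next term, n = 6, so the run lengths are 14, 7, 11.

11111111111111999999922222222222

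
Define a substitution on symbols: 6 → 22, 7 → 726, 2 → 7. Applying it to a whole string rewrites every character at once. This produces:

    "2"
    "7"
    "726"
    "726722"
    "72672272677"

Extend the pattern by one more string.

Rewriting each symbol of 72672272677: 7→726, 2→7, 6→22, 7→726, 2→7, 2→7, 7→726, 2→7, 6→22, 7→726, 7→726, which concatenates to 726 7 22 726 7 7 726 7 22 726 726.

72672272677726722726726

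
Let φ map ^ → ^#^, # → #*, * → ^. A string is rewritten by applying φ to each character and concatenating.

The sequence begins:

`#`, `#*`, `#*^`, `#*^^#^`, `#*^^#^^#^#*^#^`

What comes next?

Rewriting the 14 symbols of #*^^#^^#^#*^#^ one by one yields #* ^ ^#^ ^#^ #* ^#^ ^#^ #* ^#^ #* ^ ^#^ #* ^#^; concatenated:

#*^^#^^#^#*^#^^#^#*^#^#*^^#^#*^#^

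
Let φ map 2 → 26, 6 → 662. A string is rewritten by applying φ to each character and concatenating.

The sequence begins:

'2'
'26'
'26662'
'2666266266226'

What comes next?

φ(2666266266226) expands symbol-by-symbol to 26 662 662 662 26 662 662 26 662 662 26 26 662; joining the 13 pieces gives the next term.

2666266266226662662266626622626662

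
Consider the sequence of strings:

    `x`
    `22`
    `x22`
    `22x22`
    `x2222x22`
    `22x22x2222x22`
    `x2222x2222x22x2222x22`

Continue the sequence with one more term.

This is a Fibonacci-style word recurrence s(k) = s(k−2)·s(k−1): e.g. x·22 = x22.
The next term joins 22x22x2222x22 and x2222x2222x22x2222x22.

22x22x2222x22x2222x2222x22x2222x22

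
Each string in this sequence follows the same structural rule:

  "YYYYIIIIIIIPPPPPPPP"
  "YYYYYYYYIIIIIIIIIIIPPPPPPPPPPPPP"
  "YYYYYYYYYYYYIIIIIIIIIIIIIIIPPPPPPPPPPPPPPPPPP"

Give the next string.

Reading off run lengths: Y runs 4, 8, 12; I runs 7, 11, 15; P runs 8, 13, 18 — each is linear in n (n = 1, 2, …).
At n = 4 the blocks have lengths 16, 19, 23.

YYYYYYYYYYYYYYYYIIIIIIIIIIIIIIIIIIIPPPPPPPPPPPPPPPPPPPPPPP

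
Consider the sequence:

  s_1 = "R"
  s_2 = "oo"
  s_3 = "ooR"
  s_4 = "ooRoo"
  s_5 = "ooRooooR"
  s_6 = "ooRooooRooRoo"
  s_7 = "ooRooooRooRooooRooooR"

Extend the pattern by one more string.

ooRooooRooRooooRooooRooRooooRooRoo

This is a Fibonacci-style word recurrence s(k) = s(k−1)·s(k−2): e.g. oo·R = ooR.
The next term joins ooRooooRooRooooRooooR and ooRooooRooRoo.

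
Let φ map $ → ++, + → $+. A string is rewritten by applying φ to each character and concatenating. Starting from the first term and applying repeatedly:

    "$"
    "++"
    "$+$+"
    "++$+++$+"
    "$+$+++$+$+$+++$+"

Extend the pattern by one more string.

++$+++$+$+$+++$+++$+++$+$+$+++$+

Applying the rule to each of the 16 symbols of $+$+++$+$+$+++$+ gives the pieces ++ $+ ++ $+ $+ $+ ++ $+ ++ $+ ++ $+ $+ $+ ++ $+, which concatenate to the answer.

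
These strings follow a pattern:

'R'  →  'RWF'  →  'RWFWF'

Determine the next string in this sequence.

The strings grow by a fixed suffix WF each time.
One more step from RWFWF gives the answer.

RWFWFWF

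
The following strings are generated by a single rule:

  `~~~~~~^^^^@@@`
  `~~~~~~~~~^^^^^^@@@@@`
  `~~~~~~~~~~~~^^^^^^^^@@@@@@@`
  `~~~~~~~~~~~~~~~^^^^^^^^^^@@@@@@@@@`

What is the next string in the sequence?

~~~~~~~~~~~~~~~~~~^^^^^^^^^^^^@@@@@@@@@@@

Reading off run lengths: ~ runs 6, 9, 12, 15; ^ runs 4, 6, 8, 10; @ runs 3, 5, 7, 9 — each is linear in n, where the shown terms are n = 2, 3, 4, 5.
At n = 6 the blocks have lengths 18, 12, 11.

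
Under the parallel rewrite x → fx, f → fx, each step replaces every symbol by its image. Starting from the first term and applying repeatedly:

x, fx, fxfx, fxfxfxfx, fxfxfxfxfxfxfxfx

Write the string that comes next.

φ(fxfxfxfxfxfxfxfx) expands symbol-by-symbol to fx fx fx fx fx fx fx fx fx fx fx fx fx fx fx fx; joining the 16 pieces gives the next term.

fxfxfxfxfxfxfxfxfxfxfxfxfxfxfxfx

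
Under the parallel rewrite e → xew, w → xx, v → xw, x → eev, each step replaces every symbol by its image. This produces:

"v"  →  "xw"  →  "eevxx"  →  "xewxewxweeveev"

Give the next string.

eevxewxxeevxewxxeevxxxewxewxwxewxewxw

φ(xewxewxweeveev) expands symbol-by-symbol to eev xew xx eev xew xx eev xx xew xew xw xew xew xw; joining the 14 pieces gives the next term.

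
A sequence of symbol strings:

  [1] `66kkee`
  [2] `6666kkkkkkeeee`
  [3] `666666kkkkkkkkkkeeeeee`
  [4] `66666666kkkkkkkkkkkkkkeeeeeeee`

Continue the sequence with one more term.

Reading off run lengths: 6 runs 2, 4, 6, 8; k runs 2, 6, 10, 14; e runs 2, 4, 6, 8 — each is linear in n (n = 1, 2, …).
For the next term, n = 5, so the run lengths are 10, 18, 10.

6666666666kkkkkkkkkkkkkkkkkkeeeeeeeeee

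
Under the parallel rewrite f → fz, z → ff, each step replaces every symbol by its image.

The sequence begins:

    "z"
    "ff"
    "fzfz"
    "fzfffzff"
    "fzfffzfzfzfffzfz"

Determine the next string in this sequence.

φ(fzfffzfzfzfffzfz) expands symbol-by-symbol to fz ff fz fz fz ff fz ff fz ff fz fz fz ff fz ff; joining the 16 pieces gives the next term.

fzfffzfzfzfffzfffzfffzfzfzfffzff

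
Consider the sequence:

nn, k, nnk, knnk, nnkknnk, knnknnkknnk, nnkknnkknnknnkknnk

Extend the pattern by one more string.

From term 3 onward, concatenate the second-to-last term with the last: nn·k = nnk, k·nnk = knnk, …
The next term joins knnknnkknnk and nnkknnkknnknnkknnk.

knnknnkknnknnkknnkknnknnkknnk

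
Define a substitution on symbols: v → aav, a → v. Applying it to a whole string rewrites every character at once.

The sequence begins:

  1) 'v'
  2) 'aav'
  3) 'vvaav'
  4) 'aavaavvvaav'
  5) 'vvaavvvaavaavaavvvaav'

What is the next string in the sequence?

aavaavvvaavaavaavvvaavvvaavvvaavaavaavvvaav

Replace each of the 21 characters of vvaavvvaavaavaavvvaav in place — aav aav v v aav aav aav v v aav v v aav v v aav aav aav v v aav — and concatenate.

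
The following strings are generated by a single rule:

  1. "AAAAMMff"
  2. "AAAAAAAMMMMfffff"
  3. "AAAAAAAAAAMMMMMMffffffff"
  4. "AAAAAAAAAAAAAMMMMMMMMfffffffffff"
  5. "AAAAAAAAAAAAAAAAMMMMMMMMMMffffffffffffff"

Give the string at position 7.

AAAAAAAAAAAAAAAAAAAAAAMMMMMMMMMMMMMMffffffffffffffffffff

The n-th term is 3n+1 A's then 2n M's then 3n-1 f's (n = 1, 2, …).
Setting n = 7 gives 22, 14, 20 characters in each block.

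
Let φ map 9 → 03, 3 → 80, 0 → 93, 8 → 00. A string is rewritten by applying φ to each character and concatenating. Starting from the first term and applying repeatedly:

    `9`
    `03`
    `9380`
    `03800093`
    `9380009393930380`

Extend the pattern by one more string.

Rewriting the 16 symbols of 9380009393930380 one by one yields 03 80 00 93 93 93 03 80 03 80 03 80 93 80 00 93; concatenated:

03800093939303800380038093800093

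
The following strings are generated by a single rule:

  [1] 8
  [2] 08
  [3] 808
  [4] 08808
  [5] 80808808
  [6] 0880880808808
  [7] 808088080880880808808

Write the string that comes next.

0880880808808808088080880880808808

Each term (from the third on) is the two preceding terms concatenated in order: term 3 = 8·08 = 808.
The next term joins 0880880808808 and 808088080880880808808.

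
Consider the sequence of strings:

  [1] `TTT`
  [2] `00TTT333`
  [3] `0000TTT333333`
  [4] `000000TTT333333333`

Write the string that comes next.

Every step adds 00 to the front and 333 to the end of the previous string.
Applying this once more to 000000TTT333333333:

00000000TTT333333333333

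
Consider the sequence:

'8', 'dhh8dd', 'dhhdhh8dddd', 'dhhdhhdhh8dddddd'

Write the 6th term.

dhhdhhdhhdhhdhh8dddddddddd

Every step adds dhh to the front and dd to the end of the previous string.
From dhhdhhdhh8dddddd, 2 further steps: dhhdhhdhh8dddddd → dhhdhhdhhdhh8dddddddd → (answer).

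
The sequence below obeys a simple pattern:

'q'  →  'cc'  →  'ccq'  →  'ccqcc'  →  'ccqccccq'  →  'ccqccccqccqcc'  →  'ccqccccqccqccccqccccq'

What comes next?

Each term (from the third on) is the previous term followed by the one before it: term 3 = cc·q = ccq.
So term 8 is ccqccccqccqccccqccccq·ccqccccqccqcc.

ccqccccqccqccccqccccqccqccccqccqcc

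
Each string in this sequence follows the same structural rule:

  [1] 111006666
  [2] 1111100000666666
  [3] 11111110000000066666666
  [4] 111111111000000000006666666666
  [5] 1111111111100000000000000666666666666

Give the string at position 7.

111111111111111000000000000000000006666666666666666

The n-th term is 2n+1 1's then 3n-1 0's then 2n+2 6's (n = 1, 2, …).
For term 7, n = 7, so the run lengths are 15, 20, 16.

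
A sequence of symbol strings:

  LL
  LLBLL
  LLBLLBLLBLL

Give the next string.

Every step duplicates the string with 'B' between the halves.
So the next term is two copies of LLBLLBLLBLL with 'B' between the halves.

LLBLLBLLBLLBLLBLLBLLBLL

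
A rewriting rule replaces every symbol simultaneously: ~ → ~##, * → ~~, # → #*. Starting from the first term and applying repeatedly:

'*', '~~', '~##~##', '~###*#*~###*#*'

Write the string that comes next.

~###*#*#*~~#*~~~###*#*#*~~#*~~

φ(~###*#*~###*#*) expands symbol-by-symbol to ~## #* #* #* ~~ #* ~~ ~## #* #* #* ~~ #* ~~; joining the 14 pieces gives the next term.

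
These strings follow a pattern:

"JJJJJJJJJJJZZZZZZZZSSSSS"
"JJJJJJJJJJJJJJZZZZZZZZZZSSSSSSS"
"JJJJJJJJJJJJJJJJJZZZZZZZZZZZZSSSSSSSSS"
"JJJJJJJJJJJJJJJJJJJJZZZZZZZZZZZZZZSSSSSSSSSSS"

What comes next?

JJJJJJJJJJJJJJJJJJJJJJJZZZZZZZZZZZZZZZZSSSSSSSSSSSSS

Reading off run lengths: J runs 11, 14, 17, 20; Z runs 8, 10, 12, 14; S runs 5, 7, 9, 11 — each is linear in n, where the shown terms are n = 3, 4, 5, 6.
Setting n = 7 gives 23, 16, 13 characters in each block.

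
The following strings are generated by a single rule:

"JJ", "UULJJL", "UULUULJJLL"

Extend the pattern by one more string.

s(k+1) = UUL·s(k)·L, so each term gains UUL as a prefix and L as a suffix.
Applying this once more to UULUULJJLL:

UULUULUULJJLLL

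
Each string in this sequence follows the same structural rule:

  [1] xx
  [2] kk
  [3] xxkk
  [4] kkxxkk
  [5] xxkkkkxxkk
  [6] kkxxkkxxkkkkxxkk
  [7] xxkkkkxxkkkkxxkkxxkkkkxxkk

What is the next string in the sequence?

This is a Fibonacci-style word recurrence s(k) = s(k−2)·s(k−1): e.g. xx·kk = xxkk.
So term 8 is kkxxkkxxkkkkxxkk·xxkkkkxxkkkkxxkkxxkkkkxxkk.

kkxxkkxxkkkkxxkkxxkkkkxxkkkkxxkkxxkkkkxxkk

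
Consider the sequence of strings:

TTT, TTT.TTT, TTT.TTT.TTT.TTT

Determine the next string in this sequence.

s(k+1) = s(k)·.·s(k) — each term doubles the last with '.' between the halves.
So the next term is two copies of TTT.TTT.TTT.TTT with '.' between the halves.

TTT.TTT.TTT.TTT.TTT.TTT.TTT.TTT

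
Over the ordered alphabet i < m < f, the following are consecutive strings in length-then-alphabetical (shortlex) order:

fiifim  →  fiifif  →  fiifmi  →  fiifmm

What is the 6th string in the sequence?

fiiffi

Stepping forward 2 times from fiifmm: fiifmm → fiifmf, then the target.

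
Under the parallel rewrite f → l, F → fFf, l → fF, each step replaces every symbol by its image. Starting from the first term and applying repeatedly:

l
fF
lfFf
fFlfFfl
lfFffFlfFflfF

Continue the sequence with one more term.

fFlfFfllfFffFlfFflfFlfFf

φ(lfFffFlfFflfF) expands symbol-by-symbol to fF l fFf l l fFf fF l fFf l fF l fFf; joining the 13 pieces gives the next term.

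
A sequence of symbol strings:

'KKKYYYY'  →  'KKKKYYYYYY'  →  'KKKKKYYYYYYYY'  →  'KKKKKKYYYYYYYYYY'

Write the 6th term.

KKKKKKKKYYYYYYYYYYYYYY

Each string has the form K^{n+2} Y^{2n+2} (n = 1, 2, …).
Setting n = 6 gives 8, 14 characters in each block.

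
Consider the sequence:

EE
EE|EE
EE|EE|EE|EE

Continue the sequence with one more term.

Each string is two copies of the previous one joined by '|'.
So the next term is two copies of EE|EE|EE|EE with '|' between the halves.

EE|EE|EE|EE|EE|EE|EE|EE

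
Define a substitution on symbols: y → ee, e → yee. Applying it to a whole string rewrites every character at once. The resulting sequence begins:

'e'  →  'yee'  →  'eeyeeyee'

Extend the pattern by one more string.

Expanding eeyeeyee: e→yee, e→yee, y→ee, e→yee, e→yee, y→ee, e→yee, e→yee. Concatenated: yee yee ee yee yee ee yee yee.

yeeyeeeeyeeyeeeeyeeyee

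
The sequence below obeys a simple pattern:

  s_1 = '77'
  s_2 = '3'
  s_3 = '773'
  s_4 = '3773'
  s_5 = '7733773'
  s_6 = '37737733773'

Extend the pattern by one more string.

773377337737733773

From term 3 onward, concatenate the second-to-last term with the last: 77·3 = 773, 3·773 = 3773, …
The next term joins 7733773 and 37737733773.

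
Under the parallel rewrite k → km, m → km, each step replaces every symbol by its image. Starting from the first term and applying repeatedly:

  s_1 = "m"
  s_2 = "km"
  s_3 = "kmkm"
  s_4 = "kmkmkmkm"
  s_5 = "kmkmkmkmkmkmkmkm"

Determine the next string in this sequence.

kmkmkmkmkmkmkmkmkmkmkmkmkmkmkmkm

Applying the rule to each of the 16 symbols of kmkmkmkmkmkmkmkm gives the pieces km km km km km km km km km km km km km km km km, which concatenate to the answer.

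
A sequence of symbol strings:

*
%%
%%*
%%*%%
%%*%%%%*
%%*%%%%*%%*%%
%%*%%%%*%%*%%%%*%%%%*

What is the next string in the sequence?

From term 3 onward, concatenate the last term with the second-to-last: %%·* = %%*, %%*·%% = %%*%%, …
Continuing: %%*%%%%*%%*%%%%*%%%%* · %%*%%%%*%%*%% gives term 8.

%%*%%%%*%%*%%%%*%%%%*%%*%%%%*%%*%%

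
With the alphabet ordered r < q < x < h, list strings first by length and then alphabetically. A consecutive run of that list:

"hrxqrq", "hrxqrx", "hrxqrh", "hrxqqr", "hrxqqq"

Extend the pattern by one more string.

hrxqqx

The successor of hrxqqq increments the rightmost position that isn't already h and resets every position after it to r.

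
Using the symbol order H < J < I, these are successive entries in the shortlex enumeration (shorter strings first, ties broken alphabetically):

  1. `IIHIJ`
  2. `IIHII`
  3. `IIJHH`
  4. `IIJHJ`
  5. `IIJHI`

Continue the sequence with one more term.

IIJJH

The successor of IIJHI increments the rightmost position that isn't already I and resets every position after it to H.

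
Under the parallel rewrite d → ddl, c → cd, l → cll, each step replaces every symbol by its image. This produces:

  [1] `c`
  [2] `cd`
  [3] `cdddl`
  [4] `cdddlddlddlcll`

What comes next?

Rewriting the 14 symbols of cdddlddlddlcll one by one yields cd ddl ddl ddl cll ddl ddl cll ddl ddl cll cd cll cll; concatenated:

cdddlddlddlcllddlddlcllddlddlcllcdcllcll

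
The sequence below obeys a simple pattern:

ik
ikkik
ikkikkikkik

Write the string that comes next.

Each string is two copies of the previous one joined by 'k'.
So the next term is two copies of ikkikkikkik with 'k' between the halves.

ikkikkikkikkikkikkikkik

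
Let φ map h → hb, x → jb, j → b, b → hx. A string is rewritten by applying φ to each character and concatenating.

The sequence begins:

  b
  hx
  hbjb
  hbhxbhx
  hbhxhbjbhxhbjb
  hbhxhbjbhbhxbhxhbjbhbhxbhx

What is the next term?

hbhxhbjbhbhxbhxhbhxhbjbhxhbjbhbhxbhxhbhxhbjbhxhbjb

Replace each of the 26 characters of hbhxhbjbhbhxbhxhbjbhbhxbhx in place — hb hx hb jb hb hx b hx hb hx hb jb hx hb jb hb hx b hx hb hx hb jb hx hb jb — and concatenate.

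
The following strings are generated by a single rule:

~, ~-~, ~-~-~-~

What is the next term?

Every step duplicates the string with '-' between the halves.
Doubling ~-~-~-~ with '-' between the halves:

~-~-~-~-~-~-~-~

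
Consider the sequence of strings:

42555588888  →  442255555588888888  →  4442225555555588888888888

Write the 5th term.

444442222255555555555588888888888888888

Each string has the form 4^{n} 2^{n} 5^{2n+2} 8^{3n+2} (n = 1, 2, …).
For term 5, n = 5, so the run lengths are 5, 5, 12, 17.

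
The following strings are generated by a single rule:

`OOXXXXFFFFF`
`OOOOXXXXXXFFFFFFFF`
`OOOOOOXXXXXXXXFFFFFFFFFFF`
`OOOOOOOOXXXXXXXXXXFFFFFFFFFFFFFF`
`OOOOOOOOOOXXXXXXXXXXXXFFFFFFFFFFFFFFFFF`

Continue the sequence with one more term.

Term n consists of 2n-2 O's, followed by 2n X's, followed by 3n-1 F's, where the shown terms are n = 2, 3, 4, 5, 6.
Setting n = 7 gives 12, 14, 20 characters in each block.

OOOOOOOOOOOOXXXXXXXXXXXXXXFFFFFFFFFFFFFFFFFFFF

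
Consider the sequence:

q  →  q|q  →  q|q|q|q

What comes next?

Every step duplicates the string with '|' between the halves.
Doubling q|q|q|q with '|' between the halves:

q|q|q|q|q|q|q|q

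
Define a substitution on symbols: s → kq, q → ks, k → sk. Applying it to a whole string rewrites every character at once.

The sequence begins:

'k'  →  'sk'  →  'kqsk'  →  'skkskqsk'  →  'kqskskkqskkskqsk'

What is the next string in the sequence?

skkskqskkqskskkskqskskkqskkskqsk

φ(kqskskkqskkskqsk) expands symbol-by-symbol to sk ks kq sk kq sk sk ks kq sk sk kq sk ks kq sk; joining the 16 pieces gives the next term.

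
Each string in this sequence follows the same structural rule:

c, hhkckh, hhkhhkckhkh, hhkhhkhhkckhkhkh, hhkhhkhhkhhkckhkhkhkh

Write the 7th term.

s(k+1) = hhk·s(k)·kh, so each term gains hhk as a prefix and kh as a suffix.
From hhkhhkhhkhhkckhkhkhkh, 2 further steps: hhkhhkhhkhhkckhkhkhkh → hhkhhkhhkhhkhhkckhkhkhkhkh → (answer).

hhkhhkhhkhhkhhkhhkckhkhkhkhkhkh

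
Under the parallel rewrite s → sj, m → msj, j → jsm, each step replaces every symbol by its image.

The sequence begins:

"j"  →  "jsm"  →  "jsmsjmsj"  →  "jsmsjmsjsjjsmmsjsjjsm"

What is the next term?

Applying the rule to each of the 21 symbols of jsmsjmsjsjjsmmsjsjjsm gives the pieces jsm sj msj sj jsm msj sj jsm sj jsm jsm sj msj msj sj jsm sj jsm jsm sj msj, which concatenate to the answer.

jsmsjmsjsjjsmmsjsjjsmsjjsmjsmsjmsjmsjsjjsmsjjsmjsmsjmsj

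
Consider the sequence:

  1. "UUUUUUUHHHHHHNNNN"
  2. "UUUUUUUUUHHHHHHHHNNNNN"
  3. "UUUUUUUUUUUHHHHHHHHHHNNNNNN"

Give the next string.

Term n consists of 2n+1 U's, followed by 2n H's, followed by n+1 N's, where the shown terms are n = 3, 4, 5.
Setting n = 6 gives 13, 12, 7 characters in each block.

UUUUUUUUUUUUUHHHHHHHHHHHHNNNNNNN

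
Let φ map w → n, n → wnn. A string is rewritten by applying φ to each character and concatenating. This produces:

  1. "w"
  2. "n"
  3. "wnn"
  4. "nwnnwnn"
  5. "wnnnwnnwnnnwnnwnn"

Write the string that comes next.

Replace each of the 17 characters of wnnnwnnwnnnwnnwnn in place — n wnn wnn wnn n wnn wnn n wnn wnn wnn n wnn wnn n wnn wnn — and concatenate.

nwnnwnnwnnnwnnwnnnwnnwnnwnnnwnnwnnnwnnwnn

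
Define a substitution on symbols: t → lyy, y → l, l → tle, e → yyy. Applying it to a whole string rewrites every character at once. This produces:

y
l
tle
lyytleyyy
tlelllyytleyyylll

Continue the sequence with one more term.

Replace each of the 17 characters of tlelllyytleyyylll in place — lyy tle yyy tle tle tle l l lyy tle yyy l l l tle tle tle — and concatenate.

lyytleyyytletletlelllyytleyyyllltletletle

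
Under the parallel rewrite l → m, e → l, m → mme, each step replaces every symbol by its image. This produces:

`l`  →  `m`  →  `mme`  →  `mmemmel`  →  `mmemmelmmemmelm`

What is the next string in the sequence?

mmemmelmmemmelmmmemmelmmemmelmmme

Replace each of the 15 characters of mmemmelmmemmelm in place — mme mme l mme mme l m mme mme l mme mme l m mme — and concatenate.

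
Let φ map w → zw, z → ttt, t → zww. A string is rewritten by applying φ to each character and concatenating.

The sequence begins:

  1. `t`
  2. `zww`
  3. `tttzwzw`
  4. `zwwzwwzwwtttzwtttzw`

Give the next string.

φ(zwwzwwzwwtttzwtttzw) expands symbol-by-symbol to ttt zw zw ttt zw zw ttt zw zw zww zww zww ttt zw zww zww zww ttt zw; joining the 19 pieces gives the next term.

tttzwzwtttzwzwtttzwzwzwwzwwzwwtttzwzwwzwwzwwtttzw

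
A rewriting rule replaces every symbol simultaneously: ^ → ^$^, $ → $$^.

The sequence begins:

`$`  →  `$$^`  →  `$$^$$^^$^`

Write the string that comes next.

$$^$$^^$^$$^$$^^$^^$^$$^^$^

Apply φ to $$^$$^^$^ symbol by symbol: $→$$^, $→$$^, ^→^$^, $→$$^, $→$$^, ^→^$^, ^→^$^, $→$$^, ^→^$^; joined: $$^ $$^ ^$^ $$^ $$^ ^$^ ^$^ $$^ ^$^.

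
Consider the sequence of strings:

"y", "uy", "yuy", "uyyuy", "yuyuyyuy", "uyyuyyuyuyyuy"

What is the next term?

From term 3 onward, concatenate the second-to-last term with the last: y·uy = yuy, uy·yuy = uyyuy, …
Continuing: yuyuyyuy · uyyuyyuyuyyuy gives term 7.

yuyuyyuyuyyuyyuyuyyuy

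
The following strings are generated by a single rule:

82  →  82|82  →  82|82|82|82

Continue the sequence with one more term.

Every step duplicates the string with '|' between the halves.
Doubling 82|82|82|82 with '|' between the halves:

82|82|82|82|82|82|82|82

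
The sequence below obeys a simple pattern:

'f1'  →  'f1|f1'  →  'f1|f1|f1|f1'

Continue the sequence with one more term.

Every step duplicates the string with '|' between the halves.
Doubling f1|f1|f1|f1 with '|' between the halves:

f1|f1|f1|f1|f1|f1|f1|f1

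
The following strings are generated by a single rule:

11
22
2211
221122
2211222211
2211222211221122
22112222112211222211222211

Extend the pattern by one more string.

221122221122112222112222112211222211221122

From term 3 onward, concatenate the last term with the second-to-last: 22·11 = 2211, 2211·22 = 221122, …
The next term joins 22112222112211222211222211 and 2211222211221122.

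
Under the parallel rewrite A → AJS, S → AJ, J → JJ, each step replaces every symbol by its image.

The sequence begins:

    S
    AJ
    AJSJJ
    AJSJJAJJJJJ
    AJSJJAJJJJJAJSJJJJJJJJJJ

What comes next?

AJSJJAJJJJJAJSJJJJJJJJJJAJSJJAJJJJJJJJJJJJJJJJJJJJJ

φ(AJSJJAJJJJJAJSJJJJJJJJJJ) expands symbol-by-symbol to AJS JJ AJ JJ JJ AJS JJ JJ JJ JJ JJ AJS JJ AJ JJ JJ JJ JJ JJ JJ JJ JJ JJ JJ; joining the 24 pieces gives the next term.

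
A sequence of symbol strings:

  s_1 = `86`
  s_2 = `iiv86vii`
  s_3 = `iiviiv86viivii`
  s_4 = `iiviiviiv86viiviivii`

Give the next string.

Every step adds iiv to the front and vii to the end of the previous string.
One more step from iiviiviiv86viiviivii gives the answer.

iiviiviiviiv86viiviiviivii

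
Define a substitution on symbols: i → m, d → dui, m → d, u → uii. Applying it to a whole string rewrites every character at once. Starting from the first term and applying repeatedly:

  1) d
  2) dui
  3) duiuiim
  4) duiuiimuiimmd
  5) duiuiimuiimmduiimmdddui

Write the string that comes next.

φ(duiuiimuiimmduiimmdddui) expands symbol-by-symbol to dui uii m uii m m d uii m m d d dui uii m m d d dui dui dui uii m; joining the 23 pieces gives the next term.

duiuiimuiimmduiimmddduiuiimmddduiduiduiuiim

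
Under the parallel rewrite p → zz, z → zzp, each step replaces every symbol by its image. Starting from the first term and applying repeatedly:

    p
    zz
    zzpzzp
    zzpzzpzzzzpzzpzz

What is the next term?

zzpzzpzzzzpzzpzzzzpzzpzzpzzpzzzzpzzpzzzzpzzp

φ(zzpzzpzzzzpzzpzz) expands symbol-by-symbol to zzp zzp zz zzp zzp zz zzp zzp zzp zzp zz zzp zzp zz zzp zzp; joining the 16 pieces gives the next term.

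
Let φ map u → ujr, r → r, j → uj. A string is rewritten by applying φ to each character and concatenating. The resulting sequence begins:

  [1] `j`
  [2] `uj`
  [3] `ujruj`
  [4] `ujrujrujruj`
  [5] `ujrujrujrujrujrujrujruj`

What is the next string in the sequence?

ujrujrujrujrujrujrujrujrujrujrujrujrujrujrujruj

Applying the rule to each of the 23 symbols of ujrujrujrujrujrujrujruj gives the pieces ujr uj r ujr uj r ujr uj r ujr uj r ujr uj r ujr uj r ujr uj r ujr uj, which concatenate to the answer.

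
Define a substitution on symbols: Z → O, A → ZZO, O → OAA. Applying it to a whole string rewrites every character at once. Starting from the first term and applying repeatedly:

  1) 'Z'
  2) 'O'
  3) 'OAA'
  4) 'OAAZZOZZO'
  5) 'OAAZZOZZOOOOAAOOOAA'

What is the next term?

Applying the rule to each of the 19 symbols of OAAZZOZZOOOOAAOOOAA gives the pieces OAA ZZO ZZO O O OAA O O OAA OAA OAA OAA ZZO ZZO OAA OAA OAA ZZO ZZO, which concatenate to the answer.

OAAZZOZZOOOOAAOOOAAOAAOAAOAAZZOZZOOAAOAAOAAZZOZZO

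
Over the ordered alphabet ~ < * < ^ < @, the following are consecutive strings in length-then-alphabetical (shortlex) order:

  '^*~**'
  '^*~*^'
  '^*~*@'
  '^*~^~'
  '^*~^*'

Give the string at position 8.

^*~@~

Continuing the enumeration 3 steps past ^*~^*: ^*~^* → ^*~^^ → ^*~^@ → (answer).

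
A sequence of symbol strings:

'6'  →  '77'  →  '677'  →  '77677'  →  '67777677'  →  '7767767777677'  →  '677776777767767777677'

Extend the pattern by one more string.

From term 3 onward, concatenate the second-to-last term with the last: 6·77 = 677, 77·677 = 77677, …
The next term joins 7767767777677 and 677776777767767777677.

7767767777677677776777767767777677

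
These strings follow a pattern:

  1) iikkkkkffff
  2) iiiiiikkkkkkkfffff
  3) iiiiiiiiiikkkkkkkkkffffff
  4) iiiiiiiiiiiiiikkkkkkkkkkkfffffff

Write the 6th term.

Each string has the form i^{4n-2} k^{2n+3} f^{n+3} (n = 1, 2, …).
For term 6, n = 6, so the run lengths are 22, 15, 9.

iiiiiiiiiiiiiiiiiiiiiikkkkkkkkkkkkkkkfffffffff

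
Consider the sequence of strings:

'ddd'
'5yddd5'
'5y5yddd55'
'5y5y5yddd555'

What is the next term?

Every step adds 5y to the front and 5 to the end of the previous string.
Applying this once more to 5y5y5yddd555:

5y5y5y5yddd5555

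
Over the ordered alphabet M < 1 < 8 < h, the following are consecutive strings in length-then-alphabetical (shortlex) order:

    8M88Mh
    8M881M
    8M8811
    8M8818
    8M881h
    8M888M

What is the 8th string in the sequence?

Continuing the enumeration 2 steps past 8M888M: 8M888M → 8M8881 → (answer).

8M8888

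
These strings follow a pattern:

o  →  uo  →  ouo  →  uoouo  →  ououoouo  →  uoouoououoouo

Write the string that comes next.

ououoououoouoououoouo

This is a Fibonacci-style word recurrence s(k) = s(k−2)·s(k−1): e.g. o·uo = ouo.
So term 7 is ououoouo·uoouoououoouo.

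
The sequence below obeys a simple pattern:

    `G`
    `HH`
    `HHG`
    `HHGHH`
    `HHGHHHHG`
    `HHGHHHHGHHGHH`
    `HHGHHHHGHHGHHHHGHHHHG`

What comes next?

Each term (from the third on) is the previous term followed by the one before it: term 3 = HH·G = HHG.
The next term joins HHGHHHHGHHGHHHHGHHHHG and HHGHHHHGHHGHH.

HHGHHHHGHHGHHHHGHHHHGHHGHHHHGHHGHH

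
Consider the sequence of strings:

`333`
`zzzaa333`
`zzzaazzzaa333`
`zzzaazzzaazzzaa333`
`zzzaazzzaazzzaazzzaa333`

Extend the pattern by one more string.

Every step adds zzzaa at the front: s(k+1) = zzzaa·s(k).
Applying this once more to zzzaazzzaazzzaazzzaa333:

zzzaazzzaazzzaazzzaazzzaa333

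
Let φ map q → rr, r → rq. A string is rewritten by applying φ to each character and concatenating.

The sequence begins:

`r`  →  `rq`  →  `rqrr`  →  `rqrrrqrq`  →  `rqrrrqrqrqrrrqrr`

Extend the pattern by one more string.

rqrrrqrqrqrrrqrrrqrrrqrqrqrrrqrq

φ(rqrrrqrqrqrrrqrr) expands symbol-by-symbol to rq rr rq rq rq rr rq rr rq rr rq rq rq rr rq rq; joining the 16 pieces gives the next term.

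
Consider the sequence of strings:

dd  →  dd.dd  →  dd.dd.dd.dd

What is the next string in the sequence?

dd.dd.dd.dd.dd.dd.dd.dd

s(k+1) = s(k)·.·s(k) — each term doubles the last with '.' between the halves.
So the next term is two copies of dd.dd.dd.dd with '.' between the halves.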